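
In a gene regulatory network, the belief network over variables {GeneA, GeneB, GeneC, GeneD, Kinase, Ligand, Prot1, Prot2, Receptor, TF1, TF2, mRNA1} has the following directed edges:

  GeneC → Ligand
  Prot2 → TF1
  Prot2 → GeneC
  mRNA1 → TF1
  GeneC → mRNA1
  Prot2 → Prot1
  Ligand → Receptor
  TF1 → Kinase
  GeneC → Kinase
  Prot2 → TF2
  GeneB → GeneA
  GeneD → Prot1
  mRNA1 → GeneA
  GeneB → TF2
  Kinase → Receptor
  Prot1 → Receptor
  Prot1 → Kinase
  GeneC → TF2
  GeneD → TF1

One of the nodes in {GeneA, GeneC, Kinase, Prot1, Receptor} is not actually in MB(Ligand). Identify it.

GeneA

Ligand's parents: GeneC.
Ch(Ligand) = {Receptor}.
Co-parents of Ligand (other parents of its children):
  Receptor's other parents are Kinase, Prot1.
MB(Ligand) = {GeneC, Kinase, Prot1, Receptor}.
GeneA is neither a parent, child, nor co-parent of Ligand, so it does not belong.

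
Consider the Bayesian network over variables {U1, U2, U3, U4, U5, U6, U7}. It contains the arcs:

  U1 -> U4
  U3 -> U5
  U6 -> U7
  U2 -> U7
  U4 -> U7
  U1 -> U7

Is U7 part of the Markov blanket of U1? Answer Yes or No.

Yes

U7 is a child of U1.
So U7 ∈ MB(U1).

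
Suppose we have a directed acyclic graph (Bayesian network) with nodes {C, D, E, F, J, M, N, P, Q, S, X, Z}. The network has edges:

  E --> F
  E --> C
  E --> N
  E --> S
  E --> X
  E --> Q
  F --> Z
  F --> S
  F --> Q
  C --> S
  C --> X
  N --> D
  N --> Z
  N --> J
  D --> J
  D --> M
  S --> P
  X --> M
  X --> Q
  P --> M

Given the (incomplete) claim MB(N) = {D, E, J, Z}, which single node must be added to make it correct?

A node's Markov blanket = Pa ∪ Ch ∪ (parents of Ch other than the node itself).
Parents of N: E.
Children of N: D, J, Z.
Co-parents of N (other parents of its children):
  D: —
  Z: F
  J: D
MB(N) = {D, E, F, J, Z}.
Comparing with the claimed set, F is missing.

F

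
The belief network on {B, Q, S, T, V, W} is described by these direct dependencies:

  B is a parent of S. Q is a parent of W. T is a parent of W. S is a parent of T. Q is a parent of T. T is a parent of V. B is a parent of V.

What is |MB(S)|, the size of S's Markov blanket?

Recall MB(v) = parents ∪ children ∪ spouses, where spouses are the other parents of v's children.
S's parents: B.
S has child T.
Co-parents of S (other parents of its children):
  T: Q
MB(S) = {B, Q, T}, which has 3 nodes.

3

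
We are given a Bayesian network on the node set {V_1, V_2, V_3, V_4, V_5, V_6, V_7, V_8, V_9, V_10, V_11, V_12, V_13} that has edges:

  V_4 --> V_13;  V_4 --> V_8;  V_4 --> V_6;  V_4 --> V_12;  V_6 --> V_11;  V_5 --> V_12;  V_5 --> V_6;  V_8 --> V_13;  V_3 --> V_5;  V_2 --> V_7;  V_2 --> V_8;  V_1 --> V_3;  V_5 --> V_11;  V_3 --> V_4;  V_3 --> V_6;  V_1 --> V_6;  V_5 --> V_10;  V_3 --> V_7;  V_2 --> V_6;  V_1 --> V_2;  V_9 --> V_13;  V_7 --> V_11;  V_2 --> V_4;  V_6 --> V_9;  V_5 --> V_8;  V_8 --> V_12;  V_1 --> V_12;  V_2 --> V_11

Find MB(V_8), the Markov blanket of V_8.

{V_1, V_2, V_4, V_5, V_9, V_12, V_13}

By definition, MB(V_8) is built from V_8's parents, V_8's children, and the co-parents of V_8.
Pa(V_8) = {V_2, V_4, V_5}.
V_8's children: V_12, V_13.
Other parents of V_8's children:
  V_12: V_1, V_4, V_5
  V_13: V_4, V_9
MB(V_8) = {V_1, V_2, V_4, V_5, V_9, V_12, V_13}.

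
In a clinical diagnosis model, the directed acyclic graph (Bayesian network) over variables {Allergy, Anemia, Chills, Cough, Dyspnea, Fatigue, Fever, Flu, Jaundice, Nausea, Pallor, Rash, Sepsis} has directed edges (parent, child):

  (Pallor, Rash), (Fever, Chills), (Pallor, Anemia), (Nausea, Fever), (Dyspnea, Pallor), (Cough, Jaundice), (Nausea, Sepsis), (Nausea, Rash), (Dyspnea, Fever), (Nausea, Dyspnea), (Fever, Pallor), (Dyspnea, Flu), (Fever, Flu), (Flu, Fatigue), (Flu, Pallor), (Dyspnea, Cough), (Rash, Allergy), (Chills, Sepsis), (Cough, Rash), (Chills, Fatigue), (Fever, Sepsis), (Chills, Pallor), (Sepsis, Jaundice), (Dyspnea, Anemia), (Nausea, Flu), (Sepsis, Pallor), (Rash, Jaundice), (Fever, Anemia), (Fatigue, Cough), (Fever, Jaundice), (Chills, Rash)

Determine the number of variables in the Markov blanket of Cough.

Pa(Cough) = {Dyspnea, Fatigue}.
Cough's children: Jaundice, Rash.
Co-parents of Cough (other parents of its children):
  parents(Rash) \ {Cough} = {Chills, Nausea, Pallor}.
  Jaundice also has parents Fever, Rash, Sepsis.
MB(Cough) = {Chills, Dyspnea, Fatigue, Fever, Jaundice, Nausea, Pallor, Rash, Sepsis}, which has 9 nodes.

9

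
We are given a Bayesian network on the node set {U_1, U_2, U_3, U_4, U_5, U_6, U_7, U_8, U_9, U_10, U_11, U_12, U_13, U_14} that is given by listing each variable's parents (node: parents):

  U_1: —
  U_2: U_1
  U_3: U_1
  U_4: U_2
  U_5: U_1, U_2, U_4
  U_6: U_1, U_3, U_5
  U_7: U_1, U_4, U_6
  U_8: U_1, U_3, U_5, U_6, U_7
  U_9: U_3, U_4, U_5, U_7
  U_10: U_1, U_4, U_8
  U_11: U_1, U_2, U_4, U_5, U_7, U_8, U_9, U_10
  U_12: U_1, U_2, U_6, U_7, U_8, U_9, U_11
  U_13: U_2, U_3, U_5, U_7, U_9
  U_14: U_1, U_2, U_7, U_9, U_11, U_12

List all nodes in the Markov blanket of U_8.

{U_1, U_2, U_3, U_4, U_5, U_6, U_7, U_9, U_10, U_11, U_12}

U_8's parents: U_1, U_3, U_5, U_6, U_7.
U_8 has children U_10, U_11, U_12.
Parents of each child, excluding U_8:
  U_10 also has parents U_1, U_4.
  U_11 also has parents U_1, U_2, U_4, U_5, U_7, U_9, U_10.
  U_12's other parents are U_1, U_2, U_6, U_7, U_9, U_11.
So the Markov blanket of U_8 is {U_1, U_2, U_3, U_4, U_5, U_6, U_7, U_9, U_10, U_11, U_12}.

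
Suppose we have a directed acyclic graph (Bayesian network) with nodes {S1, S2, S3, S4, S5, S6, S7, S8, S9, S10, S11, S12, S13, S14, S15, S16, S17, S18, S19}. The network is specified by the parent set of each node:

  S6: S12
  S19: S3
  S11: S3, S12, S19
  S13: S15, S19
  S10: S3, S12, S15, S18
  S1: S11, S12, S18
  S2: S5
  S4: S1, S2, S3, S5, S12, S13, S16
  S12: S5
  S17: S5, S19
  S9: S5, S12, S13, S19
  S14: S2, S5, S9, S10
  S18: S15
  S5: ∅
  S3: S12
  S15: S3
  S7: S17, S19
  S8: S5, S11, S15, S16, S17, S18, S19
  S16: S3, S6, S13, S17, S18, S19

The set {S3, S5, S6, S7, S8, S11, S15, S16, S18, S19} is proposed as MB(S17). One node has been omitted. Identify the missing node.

Recall MB(v) = parents ∪ children ∪ spouses, where spouses are the other parents of v's children.
Parents of S17: S5, S19.
Ch(S17) = {S7, S8, S16}.
Co-parents of S17 (other parents of its children):
  S16 also has parents S3, S6, S13, S18, S19.
  parents(S8) \ {S17} = {S5, S11, S15, S16, S18, S19}.
  parents(S7) \ {S17} = {S19}.
MB(S17) = {S3, S5, S6, S7, S8, S11, S13, S15, S16, S18, S19}.
Comparing with the claimed set, S13 is missing.

S13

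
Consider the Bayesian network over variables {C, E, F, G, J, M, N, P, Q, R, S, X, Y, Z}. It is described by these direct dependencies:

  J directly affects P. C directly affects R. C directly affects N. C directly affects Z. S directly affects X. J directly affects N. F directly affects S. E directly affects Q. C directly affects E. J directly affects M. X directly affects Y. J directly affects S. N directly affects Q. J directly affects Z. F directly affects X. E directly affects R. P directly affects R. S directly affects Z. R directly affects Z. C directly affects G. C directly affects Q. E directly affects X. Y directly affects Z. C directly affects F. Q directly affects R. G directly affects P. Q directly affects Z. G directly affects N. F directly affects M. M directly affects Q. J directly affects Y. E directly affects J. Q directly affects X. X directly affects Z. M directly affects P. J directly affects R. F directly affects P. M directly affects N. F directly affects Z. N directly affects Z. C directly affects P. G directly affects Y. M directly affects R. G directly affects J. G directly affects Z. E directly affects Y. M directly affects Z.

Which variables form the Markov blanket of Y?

The Markov blanket of a node is its parents, its children, and the other parents of its children.
Children of Y: Z.
Y's parents: E, G, J, X.
For each child, the remaining parents (spouses of Y):
  Z also has parents C, F, G, J, M, N, Q, R, S, X.
Union: {E, G, J, X} ∪ {Z} ∪ {C, F, G, J, M, N, Q, R, S, X} = {C, E, F, G, J, M, N, Q, R, S, X, Z}.

{C, E, F, G, J, M, N, Q, R, S, X, Z}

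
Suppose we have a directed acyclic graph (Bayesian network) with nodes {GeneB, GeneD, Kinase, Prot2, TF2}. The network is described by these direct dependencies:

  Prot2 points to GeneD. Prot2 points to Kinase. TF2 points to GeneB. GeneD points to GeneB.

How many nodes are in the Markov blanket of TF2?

Pa(TF2) = {}.
TF2 has child GeneB.
Other parents of TF2's children:
  GeneB also has parent GeneD.
MB(TF2) = {GeneB, GeneD}, which has 2 nodes.

2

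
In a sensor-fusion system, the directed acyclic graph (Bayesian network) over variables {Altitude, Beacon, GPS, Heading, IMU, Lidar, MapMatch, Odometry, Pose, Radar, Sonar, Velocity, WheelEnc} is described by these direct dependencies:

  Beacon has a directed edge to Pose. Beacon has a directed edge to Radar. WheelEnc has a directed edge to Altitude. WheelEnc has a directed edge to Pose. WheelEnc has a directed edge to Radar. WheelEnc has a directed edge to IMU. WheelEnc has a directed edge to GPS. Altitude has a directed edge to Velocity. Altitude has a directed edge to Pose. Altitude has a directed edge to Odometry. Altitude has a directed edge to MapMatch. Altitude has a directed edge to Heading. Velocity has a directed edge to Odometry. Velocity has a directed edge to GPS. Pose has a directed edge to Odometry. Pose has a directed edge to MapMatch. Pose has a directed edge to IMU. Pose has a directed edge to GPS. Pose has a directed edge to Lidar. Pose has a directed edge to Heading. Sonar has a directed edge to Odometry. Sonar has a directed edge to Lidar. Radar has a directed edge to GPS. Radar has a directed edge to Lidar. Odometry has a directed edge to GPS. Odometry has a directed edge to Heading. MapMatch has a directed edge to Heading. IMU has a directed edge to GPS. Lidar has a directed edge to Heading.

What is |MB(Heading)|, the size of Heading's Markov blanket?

5

Recall MB(v) = parents ∪ children ∪ spouses, where spouses are the other parents of v's children.
Pa(Heading) = {Altitude, Lidar, MapMatch, Odometry, Pose}.
Heading's children: none.
With no children, Heading has no spouses; the co-parent set is empty.
MB(Heading) = {Altitude, Lidar, MapMatch, Odometry, Pose}, which has 5 nodes.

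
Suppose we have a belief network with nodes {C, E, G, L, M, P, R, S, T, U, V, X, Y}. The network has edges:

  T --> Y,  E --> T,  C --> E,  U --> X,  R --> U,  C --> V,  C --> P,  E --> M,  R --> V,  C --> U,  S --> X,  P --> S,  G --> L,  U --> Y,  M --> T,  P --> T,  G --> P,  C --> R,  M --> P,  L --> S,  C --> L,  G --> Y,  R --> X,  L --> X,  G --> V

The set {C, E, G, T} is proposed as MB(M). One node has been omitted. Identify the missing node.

Recall MB(v) = parents ∪ children ∪ spouses, where spouses are the other parents of v's children.
Pa(M) = {E}.
Ch(M) = {P, T}.
Parents of each child, excluding M:
  P: C, G
  T: E, P
MB(M) = {C, E, G, P, T}.
Comparing with the claimed set, P is missing.

P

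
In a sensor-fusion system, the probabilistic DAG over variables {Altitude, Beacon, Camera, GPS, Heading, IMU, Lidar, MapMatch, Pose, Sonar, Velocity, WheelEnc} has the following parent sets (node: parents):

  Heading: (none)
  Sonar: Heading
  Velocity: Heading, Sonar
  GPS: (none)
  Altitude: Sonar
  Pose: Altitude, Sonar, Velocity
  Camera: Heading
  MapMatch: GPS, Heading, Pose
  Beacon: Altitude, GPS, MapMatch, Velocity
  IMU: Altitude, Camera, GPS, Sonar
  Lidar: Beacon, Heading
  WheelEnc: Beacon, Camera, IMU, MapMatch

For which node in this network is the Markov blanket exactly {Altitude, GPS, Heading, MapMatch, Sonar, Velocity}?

Pose

The target node must have every member of {Altitude, GPS, Heading, MapMatch, Sonar, Velocity} as a parent, child, or co-parent, and no others.
Parents of Pose: Altitude, Sonar, Velocity; children: MapMatch; co-parents: GPS, Heading.
These exactly cover the given set, so the node is Pose.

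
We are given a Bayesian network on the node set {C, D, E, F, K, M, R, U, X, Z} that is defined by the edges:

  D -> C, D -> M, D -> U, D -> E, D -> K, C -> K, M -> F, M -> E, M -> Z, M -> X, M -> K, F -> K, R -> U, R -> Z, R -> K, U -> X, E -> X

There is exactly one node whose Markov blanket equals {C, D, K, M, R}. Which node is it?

The target node must have every member of {C, D, K, M, R} as a parent, child, or co-parent, and no others.
Parents of F: M; children: K; co-parents: C, D, M, R.
These exactly cover the given set, so the node is F.

F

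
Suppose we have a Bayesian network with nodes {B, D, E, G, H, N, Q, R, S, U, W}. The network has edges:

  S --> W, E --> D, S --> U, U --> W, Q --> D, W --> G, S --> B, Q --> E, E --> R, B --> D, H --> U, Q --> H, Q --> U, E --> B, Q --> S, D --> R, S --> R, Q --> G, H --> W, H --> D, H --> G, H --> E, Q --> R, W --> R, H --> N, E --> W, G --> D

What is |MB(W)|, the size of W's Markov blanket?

8

Recall MB(v) = parents ∪ children ∪ spouses, where spouses are the other parents of v's children.
W has parents E, H, S, U.
W's children: G, R.
Co-parents of W (other parents of its children):
  parents(G) \ {W} = {H, Q}.
  parents(R) \ {W} = {D, E, Q, S}.
MB(W) = {D, E, G, H, Q, R, S, U}, which has 8 nodes.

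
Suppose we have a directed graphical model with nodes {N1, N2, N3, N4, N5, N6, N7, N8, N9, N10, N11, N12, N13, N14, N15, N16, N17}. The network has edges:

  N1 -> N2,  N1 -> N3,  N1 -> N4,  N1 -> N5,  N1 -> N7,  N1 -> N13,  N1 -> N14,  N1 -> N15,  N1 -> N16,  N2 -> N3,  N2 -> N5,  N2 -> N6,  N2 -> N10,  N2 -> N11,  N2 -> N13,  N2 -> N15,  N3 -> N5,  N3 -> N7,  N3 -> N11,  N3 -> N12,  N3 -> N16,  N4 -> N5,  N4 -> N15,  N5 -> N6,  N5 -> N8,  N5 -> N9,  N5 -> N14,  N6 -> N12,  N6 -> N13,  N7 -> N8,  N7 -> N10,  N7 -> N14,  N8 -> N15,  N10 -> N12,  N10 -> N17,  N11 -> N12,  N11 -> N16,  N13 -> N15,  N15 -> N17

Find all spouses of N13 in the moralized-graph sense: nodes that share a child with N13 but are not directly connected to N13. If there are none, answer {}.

Children of N13: N15.
  N15's other parents are N1, N2, N4, N8.
Excluding nodes already adjacent to N13 (N1, N2, N6, N15), the co-parent-only contribution is {N4, N8}.

{N4, N8}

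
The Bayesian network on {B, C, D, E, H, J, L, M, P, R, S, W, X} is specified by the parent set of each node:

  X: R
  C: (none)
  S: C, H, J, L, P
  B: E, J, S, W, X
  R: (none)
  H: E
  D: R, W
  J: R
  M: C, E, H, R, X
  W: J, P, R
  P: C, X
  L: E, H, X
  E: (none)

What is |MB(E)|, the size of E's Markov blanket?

10

A node's Markov blanket = Pa ∪ Ch ∪ (parents of Ch other than the node itself).
E has children B, H, L, M.
Parents of E: none.
Co-parents of E (other parents of its children):
  H: no additional parents.
  M's other parents are C, H, R, X.
  parents(L) \ {E} = {H, X}.
  B also has parents J, S, W, X.
MB(E) = {B, C, H, J, L, M, R, S, W, X}, which has 10 nodes.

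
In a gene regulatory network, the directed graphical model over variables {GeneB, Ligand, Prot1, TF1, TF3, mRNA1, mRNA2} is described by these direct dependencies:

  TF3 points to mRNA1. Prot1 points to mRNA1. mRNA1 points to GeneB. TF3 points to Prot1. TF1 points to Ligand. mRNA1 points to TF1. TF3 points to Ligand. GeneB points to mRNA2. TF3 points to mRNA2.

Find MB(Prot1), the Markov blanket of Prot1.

{TF3, mRNA1}

By definition, MB(Prot1) is built from Prot1's parents, Prot1's children, and the co-parents of Prot1.
Prot1's parents: TF3.
Children of Prot1: mRNA1.
Co-parents of Prot1 (other parents of its children):
  parents(mRNA1) \ {Prot1} = {TF3}.
Union: {TF3} ∪ {mRNA1} ∪ {TF3} = {TF3, mRNA1}.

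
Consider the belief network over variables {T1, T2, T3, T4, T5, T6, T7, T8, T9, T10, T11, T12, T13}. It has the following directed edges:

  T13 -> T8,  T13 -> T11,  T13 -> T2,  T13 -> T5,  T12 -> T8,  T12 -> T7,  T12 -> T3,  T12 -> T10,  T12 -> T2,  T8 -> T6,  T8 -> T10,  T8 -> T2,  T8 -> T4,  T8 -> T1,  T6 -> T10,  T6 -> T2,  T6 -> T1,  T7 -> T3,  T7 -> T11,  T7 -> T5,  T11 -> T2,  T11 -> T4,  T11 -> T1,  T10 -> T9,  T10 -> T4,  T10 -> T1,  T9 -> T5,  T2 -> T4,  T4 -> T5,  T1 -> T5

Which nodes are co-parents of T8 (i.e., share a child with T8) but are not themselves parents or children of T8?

Children of T8: T1, T2, T4, T6, T10.
  T6 has no other parent.
  parents(T10) \ {T8} = {T6, T12}.
  T2 also has parents T6, T11, T12, T13.
  parents(T4) \ {T8} = {T2, T10, T11}.
  T1's other parents are T6, T10, T11.
Excluding nodes already adjacent to T8 (T1, T2, T4, T6, T10, T12, T13), the co-parent-only contribution is {T11}.

{T11}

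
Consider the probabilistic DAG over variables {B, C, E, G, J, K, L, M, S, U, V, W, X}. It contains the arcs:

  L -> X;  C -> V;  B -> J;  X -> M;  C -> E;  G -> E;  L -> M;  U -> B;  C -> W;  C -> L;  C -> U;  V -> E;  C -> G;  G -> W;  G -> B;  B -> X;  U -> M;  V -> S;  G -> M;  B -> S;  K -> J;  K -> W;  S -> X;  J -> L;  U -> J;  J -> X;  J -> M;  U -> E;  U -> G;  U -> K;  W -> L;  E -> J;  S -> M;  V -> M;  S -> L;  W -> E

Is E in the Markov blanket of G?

E is a child of G.
So E ∈ MB(G).

Yes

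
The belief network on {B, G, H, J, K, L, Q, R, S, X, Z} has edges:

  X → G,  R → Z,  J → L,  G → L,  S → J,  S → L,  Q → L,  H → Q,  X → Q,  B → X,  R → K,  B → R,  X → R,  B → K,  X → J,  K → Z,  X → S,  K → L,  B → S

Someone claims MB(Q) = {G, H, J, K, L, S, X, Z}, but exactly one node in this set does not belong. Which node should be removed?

A node's Markov blanket = Pa ∪ Ch ∪ (parents of Ch other than the node itself).
Q's children: L.
Q's parents: H, X.
Parents of each child, excluding Q:
  L's other parents are G, J, K, S.
MB(Q) = {G, H, J, K, L, S, X}.
Z is neither a parent, child, nor co-parent of Q, so it does not belong.

Z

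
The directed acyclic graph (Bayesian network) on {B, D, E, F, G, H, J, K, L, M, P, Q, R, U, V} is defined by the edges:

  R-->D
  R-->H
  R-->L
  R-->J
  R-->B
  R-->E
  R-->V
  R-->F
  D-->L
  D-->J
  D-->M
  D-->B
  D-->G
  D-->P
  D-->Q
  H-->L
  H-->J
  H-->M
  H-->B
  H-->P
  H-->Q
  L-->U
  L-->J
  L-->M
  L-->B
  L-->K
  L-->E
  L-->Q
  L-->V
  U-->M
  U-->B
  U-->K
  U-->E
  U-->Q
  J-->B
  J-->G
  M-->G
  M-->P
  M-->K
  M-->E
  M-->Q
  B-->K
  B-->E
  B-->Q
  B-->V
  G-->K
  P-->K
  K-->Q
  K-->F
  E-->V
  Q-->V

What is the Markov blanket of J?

{B, D, G, H, L, M, R, U}

By definition, MB(J) is built from J's parents, J's children, and the co-parents of J.
J has parents D, H, L, R.
Children of J: B, G.
Other parents of J's children:
  parents(B) \ {J} = {D, H, L, R, U}.
  G also has parents D, M.
Taking the union gives {B, D, G, H, L, M, R, U}.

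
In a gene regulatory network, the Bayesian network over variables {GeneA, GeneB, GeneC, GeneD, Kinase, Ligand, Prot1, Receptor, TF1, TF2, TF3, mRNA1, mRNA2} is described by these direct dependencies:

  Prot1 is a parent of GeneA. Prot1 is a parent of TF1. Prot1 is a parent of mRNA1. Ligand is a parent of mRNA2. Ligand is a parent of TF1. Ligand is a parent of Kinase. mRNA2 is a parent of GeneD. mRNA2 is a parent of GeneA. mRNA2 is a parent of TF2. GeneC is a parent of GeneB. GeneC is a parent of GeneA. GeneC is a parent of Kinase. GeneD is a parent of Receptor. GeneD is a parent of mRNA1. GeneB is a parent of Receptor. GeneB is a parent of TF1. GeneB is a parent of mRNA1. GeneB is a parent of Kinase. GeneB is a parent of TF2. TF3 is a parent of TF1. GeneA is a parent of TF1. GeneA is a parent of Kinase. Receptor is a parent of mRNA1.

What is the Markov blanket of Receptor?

{GeneB, GeneD, Prot1, mRNA1}

Recall MB(v) = parents ∪ children ∪ spouses, where spouses are the other parents of v's children.
Parents of Receptor: GeneB, GeneD.
Children of Receptor: mRNA1.
Co-parents of Receptor (other parents of its children):
  parents(mRNA1) \ {Receptor} = {GeneB, GeneD, Prot1}.
Taking the union gives {GeneB, GeneD, Prot1, mRNA1}.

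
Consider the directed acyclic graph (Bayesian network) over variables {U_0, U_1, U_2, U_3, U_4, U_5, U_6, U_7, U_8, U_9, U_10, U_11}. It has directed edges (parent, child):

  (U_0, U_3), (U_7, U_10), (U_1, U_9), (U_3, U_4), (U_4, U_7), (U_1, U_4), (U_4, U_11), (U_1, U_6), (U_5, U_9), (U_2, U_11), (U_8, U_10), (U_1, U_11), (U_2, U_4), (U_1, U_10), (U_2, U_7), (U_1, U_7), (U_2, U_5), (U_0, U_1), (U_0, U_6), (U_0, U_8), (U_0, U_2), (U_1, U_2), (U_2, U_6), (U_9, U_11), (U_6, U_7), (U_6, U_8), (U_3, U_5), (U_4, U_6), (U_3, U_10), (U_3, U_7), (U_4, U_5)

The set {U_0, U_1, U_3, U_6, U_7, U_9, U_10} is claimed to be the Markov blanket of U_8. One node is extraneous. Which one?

Parents of U_8: U_0, U_6.
Children of U_8: U_10.
Other parents of U_8's children:
  U_10: U_1, U_3, U_7
MB(U_8) = {U_0, U_1, U_3, U_6, U_7, U_10}.
U_9 is neither a parent, child, nor co-parent of U_8, so it does not belong.

U_9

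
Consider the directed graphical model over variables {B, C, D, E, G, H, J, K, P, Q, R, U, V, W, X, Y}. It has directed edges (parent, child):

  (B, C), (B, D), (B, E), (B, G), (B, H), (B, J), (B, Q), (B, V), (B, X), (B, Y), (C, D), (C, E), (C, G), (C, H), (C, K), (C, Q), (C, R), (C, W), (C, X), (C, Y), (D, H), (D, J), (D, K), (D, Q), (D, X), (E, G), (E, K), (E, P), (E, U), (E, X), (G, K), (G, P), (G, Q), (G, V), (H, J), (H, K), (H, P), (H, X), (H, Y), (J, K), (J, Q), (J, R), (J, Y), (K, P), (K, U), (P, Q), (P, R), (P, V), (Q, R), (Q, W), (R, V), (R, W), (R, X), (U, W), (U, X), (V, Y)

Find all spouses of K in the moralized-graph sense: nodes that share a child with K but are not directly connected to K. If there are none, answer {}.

Children of K: P, U.
  P: E, G, H
  U: E
Excluding nodes already adjacent to K (C, D, E, G, H, J, P, U), the co-parent-only contribution is {}.

{}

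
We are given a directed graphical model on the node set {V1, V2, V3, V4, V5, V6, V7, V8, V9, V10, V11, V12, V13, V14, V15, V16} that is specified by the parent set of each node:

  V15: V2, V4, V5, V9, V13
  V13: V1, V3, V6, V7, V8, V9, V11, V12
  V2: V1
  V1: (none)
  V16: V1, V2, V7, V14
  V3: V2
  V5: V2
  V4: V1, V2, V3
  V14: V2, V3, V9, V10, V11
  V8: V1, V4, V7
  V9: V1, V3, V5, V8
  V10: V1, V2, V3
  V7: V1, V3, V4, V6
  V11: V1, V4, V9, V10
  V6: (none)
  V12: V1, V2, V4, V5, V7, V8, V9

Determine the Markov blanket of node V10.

{V1, V2, V3, V4, V9, V11, V14}

V10 has parents V1, V2, V3.
Children of V10: V11, V14.
Parents of each child, excluding V10:
  parents(V11) \ {V10} = {V1, V4, V9}.
  V14 also has parents V2, V3, V9, V11.
Taking the union gives {V1, V2, V3, V4, V9, V11, V14}.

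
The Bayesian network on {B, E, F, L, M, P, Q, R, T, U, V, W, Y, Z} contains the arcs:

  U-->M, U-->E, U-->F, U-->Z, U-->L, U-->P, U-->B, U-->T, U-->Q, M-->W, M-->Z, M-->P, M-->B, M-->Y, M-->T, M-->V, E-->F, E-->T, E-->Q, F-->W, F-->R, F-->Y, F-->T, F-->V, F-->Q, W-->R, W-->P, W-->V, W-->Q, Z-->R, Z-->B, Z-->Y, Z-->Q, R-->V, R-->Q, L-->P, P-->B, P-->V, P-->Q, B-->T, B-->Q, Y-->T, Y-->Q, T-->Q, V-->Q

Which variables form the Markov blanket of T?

{B, E, F, M, P, Q, R, U, V, W, Y, Z}

Ch(T) = {Q}.
T's parents: B, E, F, M, U, Y.
For each child, the remaining parents (spouses of T):
  Q: B, E, F, P, R, U, V, W, Y, Z
Taking the union gives {B, E, F, M, P, Q, R, U, V, W, Y, Z}.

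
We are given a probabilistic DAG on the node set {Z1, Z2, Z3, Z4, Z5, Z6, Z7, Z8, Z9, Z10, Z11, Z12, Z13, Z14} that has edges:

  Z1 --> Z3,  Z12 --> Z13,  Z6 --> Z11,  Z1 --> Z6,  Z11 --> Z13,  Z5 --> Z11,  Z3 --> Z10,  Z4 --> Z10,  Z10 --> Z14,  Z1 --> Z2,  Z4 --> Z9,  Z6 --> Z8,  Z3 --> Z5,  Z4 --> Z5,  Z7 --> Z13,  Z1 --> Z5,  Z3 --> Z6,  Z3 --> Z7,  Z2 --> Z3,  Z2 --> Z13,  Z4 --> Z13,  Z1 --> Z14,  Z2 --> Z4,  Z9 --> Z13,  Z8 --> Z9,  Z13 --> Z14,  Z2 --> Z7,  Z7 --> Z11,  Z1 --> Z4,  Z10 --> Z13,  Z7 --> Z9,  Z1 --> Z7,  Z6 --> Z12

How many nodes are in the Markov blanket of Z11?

9

Z11 has parents Z5, Z6, Z7.
Z11's children: Z13.
Other parents of Z11's children:
  Z13 also has parents Z2, Z4, Z7, Z9, Z10, Z12.
MB(Z11) = {Z2, Z4, Z5, Z6, Z7, Z9, Z10, Z12, Z13}, which has 9 nodes.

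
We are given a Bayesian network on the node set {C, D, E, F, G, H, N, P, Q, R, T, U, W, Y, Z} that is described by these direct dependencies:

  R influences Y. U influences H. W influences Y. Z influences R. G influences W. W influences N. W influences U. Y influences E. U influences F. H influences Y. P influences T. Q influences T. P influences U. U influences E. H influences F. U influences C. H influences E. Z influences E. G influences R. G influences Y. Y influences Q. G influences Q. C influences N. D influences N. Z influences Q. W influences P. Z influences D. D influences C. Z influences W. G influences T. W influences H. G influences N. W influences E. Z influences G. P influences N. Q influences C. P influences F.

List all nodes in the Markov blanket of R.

{G, H, W, Y, Z}

R's children: Y.
Pa(R) = {G, Z}.
Other parents of R's children:
  Y's other parents are G, H, W.
MB(R) = {G, H, W, Y, Z}.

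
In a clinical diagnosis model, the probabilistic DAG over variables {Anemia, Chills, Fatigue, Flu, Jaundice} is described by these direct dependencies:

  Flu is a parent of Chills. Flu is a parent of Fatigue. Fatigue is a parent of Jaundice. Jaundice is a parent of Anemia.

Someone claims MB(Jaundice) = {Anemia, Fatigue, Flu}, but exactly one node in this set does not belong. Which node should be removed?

Ch(Jaundice) = {Anemia}.
Jaundice has parent Fatigue.
For each child, the remaining parents (spouses of Jaundice):
  Anemia: —
MB(Jaundice) = {Anemia, Fatigue}.
Flu is neither a parent, child, nor co-parent of Jaundice, so it does not belong.

Flu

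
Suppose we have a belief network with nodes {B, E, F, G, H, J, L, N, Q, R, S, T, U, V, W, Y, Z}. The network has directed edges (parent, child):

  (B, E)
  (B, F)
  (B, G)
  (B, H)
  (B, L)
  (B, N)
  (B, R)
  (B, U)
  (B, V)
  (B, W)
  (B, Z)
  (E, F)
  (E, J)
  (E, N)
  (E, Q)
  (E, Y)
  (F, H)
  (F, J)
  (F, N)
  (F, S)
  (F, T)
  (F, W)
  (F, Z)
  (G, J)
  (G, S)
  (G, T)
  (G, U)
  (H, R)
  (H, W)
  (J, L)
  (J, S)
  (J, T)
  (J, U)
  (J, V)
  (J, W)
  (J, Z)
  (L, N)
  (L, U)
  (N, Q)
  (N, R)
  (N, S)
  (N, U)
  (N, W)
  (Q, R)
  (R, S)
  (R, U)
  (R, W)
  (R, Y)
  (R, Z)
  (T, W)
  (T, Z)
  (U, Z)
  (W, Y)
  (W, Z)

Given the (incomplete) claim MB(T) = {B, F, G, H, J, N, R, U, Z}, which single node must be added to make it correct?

W

Pa(T) = {F, G, J}.
T's children: W, Z.
For each child, the remaining parents (spouses of T):
  W also has parents B, F, H, J, N, R.
  Z also has parents B, F, J, R, U, W.
MB(T) = {B, F, G, H, J, N, R, U, W, Z}.
Comparing with the claimed set, W is missing.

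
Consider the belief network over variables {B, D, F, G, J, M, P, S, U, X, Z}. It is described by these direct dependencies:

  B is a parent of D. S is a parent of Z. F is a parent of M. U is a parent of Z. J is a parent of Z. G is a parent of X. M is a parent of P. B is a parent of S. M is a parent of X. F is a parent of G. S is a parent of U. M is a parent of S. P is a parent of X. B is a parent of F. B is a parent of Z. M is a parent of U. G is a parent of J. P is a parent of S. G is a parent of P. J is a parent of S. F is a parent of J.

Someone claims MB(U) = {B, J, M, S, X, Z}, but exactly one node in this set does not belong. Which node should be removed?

A node's Markov blanket = Pa ∪ Ch ∪ (parents of Ch other than the node itself).
Children of U: Z.
Parents of U: M, S.
Parents of each child, excluding U:
  parents(Z) \ {U} = {B, J, S}.
MB(U) = {B, J, M, S, Z}.
X is neither a parent, child, nor co-parent of U, so it does not belong.

X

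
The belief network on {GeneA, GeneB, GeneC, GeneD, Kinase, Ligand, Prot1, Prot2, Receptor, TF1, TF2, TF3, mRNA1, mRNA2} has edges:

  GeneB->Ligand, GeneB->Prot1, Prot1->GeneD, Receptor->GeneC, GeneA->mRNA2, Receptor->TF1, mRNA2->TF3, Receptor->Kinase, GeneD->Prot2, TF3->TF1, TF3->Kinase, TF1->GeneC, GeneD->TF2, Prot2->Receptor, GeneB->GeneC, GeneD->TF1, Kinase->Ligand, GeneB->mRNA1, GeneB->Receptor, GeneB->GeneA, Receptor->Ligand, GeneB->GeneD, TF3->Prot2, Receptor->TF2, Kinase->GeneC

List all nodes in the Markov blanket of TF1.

Parents of TF1: GeneD, Receptor, TF3.
Children of TF1: GeneC.
Other parents of TF1's children:
  GeneC's other parents are GeneB, Kinase, Receptor.
So the Markov blanket of TF1 is {GeneB, GeneC, GeneD, Kinase, Receptor, TF3}.

{GeneB, GeneC, GeneD, Kinase, Receptor, TF3}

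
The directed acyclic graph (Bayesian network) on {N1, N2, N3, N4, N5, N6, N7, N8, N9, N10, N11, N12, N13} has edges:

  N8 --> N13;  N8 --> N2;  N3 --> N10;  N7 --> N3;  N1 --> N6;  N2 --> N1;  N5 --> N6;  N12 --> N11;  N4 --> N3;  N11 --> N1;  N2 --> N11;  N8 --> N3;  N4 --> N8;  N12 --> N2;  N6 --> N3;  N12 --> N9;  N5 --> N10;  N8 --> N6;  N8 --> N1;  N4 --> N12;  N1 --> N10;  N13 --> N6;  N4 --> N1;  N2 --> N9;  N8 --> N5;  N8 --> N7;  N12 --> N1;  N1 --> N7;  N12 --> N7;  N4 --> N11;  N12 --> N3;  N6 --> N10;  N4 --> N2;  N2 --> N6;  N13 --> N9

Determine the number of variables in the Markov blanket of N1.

The Markov blanket of a node is its parents, its children, and the other parents of its children.
Pa(N1) = {N2, N4, N8, N11, N12}.
Ch(N1) = {N6, N7, N10}.
Parents of each child, excluding N1:
  N6's other parents are N2, N5, N8, N13.
  N7 also has parents N8, N12.
  N10 also has parents N3, N5, N6.
MB(N1) = {N2, N3, N4, N5, N6, N7, N8, N10, N11, N12, N13}, which has 11 nodes.

11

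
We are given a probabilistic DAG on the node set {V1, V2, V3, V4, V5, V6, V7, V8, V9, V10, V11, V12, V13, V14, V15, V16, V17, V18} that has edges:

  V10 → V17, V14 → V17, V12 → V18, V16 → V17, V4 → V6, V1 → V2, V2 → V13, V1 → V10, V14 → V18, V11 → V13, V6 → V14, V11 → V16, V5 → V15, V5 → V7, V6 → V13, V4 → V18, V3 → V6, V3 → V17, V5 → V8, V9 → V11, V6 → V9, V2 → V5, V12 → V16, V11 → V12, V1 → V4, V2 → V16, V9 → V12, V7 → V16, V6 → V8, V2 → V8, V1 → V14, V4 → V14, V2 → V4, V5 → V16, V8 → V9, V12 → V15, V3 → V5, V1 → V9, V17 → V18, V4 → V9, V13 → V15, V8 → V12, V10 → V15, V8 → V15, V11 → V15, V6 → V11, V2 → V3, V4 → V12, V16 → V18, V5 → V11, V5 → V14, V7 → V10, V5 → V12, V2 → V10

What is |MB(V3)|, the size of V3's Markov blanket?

V3 has parent V2.
Children of V3: V5, V6, V17.
For each child, the remaining parents (spouses of V3):
  V5's other parent is V2.
  parents(V6) \ {V3} = {V4}.
  V17's other parents are V10, V14, V16.
MB(V3) = {V2, V4, V5, V6, V10, V14, V16, V17}, which has 8 nodes.

8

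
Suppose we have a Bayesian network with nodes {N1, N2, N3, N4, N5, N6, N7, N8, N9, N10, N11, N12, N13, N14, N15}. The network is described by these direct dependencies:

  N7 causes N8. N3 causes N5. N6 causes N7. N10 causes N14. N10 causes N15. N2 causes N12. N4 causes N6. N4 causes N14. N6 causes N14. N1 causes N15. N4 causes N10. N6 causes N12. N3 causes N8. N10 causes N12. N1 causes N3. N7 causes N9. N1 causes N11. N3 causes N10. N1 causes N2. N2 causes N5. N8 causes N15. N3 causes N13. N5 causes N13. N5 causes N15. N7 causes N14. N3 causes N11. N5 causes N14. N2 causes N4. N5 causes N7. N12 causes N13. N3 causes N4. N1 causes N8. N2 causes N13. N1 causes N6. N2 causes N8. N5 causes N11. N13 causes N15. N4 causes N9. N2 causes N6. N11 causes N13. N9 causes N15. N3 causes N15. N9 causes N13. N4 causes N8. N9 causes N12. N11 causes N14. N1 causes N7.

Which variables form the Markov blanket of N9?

{N1, N2, N3, N4, N5, N6, N7, N8, N10, N11, N12, N13, N15}

N9 has parents N4, N7.
Ch(N9) = {N12, N13, N15}.
Co-parents of N9 (other parents of its children):
  parents(N12) \ {N9} = {N2, N6, N10}.
  N13 also has parents N2, N3, N5, N11, N12.
  N15's other parents are N1, N3, N5, N8, N10, N13.
MB(N9) = {N1, N2, N3, N4, N5, N6, N7, N8, N10, N11, N12, N13, N15}.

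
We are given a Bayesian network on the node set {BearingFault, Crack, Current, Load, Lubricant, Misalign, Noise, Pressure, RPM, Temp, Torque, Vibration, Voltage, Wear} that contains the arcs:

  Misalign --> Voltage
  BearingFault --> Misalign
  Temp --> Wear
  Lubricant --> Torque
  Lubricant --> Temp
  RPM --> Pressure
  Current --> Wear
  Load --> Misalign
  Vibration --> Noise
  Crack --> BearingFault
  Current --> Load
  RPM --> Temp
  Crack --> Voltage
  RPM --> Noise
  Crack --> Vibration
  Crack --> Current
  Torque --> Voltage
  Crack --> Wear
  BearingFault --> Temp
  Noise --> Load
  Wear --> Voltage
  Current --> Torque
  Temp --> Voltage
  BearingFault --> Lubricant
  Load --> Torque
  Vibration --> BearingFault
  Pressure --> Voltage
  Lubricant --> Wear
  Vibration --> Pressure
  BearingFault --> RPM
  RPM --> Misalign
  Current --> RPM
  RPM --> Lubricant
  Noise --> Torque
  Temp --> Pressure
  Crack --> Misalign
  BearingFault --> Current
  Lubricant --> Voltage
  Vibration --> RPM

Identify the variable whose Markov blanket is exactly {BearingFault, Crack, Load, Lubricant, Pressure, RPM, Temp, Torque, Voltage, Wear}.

The target node must have every member of {BearingFault, Crack, Load, Lubricant, Pressure, RPM, Temp, Torque, Voltage, Wear} as a parent, child, or co-parent, and no others.
Parents of Misalign: BearingFault, Crack, Load, RPM; children: Voltage; co-parents: Crack, Lubricant, Pressure, Temp, Torque, Wear.
These exactly cover the given set, so the node is Misalign.

Misalign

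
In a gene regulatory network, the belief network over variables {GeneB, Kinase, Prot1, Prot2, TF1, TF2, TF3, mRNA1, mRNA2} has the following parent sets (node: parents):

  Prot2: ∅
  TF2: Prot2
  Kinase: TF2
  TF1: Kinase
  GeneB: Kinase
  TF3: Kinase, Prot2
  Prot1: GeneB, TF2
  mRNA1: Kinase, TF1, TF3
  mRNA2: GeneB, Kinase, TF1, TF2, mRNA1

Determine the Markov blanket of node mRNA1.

Recall MB(v) = parents ∪ children ∪ spouses, where spouses are the other parents of v's children.
Pa(mRNA1) = {Kinase, TF1, TF3}.
mRNA1 has child mRNA2.
Co-parents of mRNA1 (other parents of its children):
  mRNA2's other parents are GeneB, Kinase, TF1, TF2.
Union: {Kinase, TF1, TF3} ∪ {mRNA2} ∪ {GeneB, Kinase, TF1, TF2} = {GeneB, Kinase, TF1, TF2, TF3, mRNA2}.

{GeneB, Kinase, TF1, TF2, TF3, mRNA2}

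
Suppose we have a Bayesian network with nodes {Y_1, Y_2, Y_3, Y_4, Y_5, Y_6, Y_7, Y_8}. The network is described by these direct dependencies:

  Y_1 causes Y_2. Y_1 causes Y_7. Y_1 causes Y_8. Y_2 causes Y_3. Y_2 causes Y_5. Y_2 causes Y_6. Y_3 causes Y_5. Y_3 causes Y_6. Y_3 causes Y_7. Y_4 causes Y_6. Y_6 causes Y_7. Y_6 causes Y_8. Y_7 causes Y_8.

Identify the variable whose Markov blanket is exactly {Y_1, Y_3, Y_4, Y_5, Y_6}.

The target node must have every member of {Y_1, Y_3, Y_4, Y_5, Y_6} as a parent, child, or co-parent, and no others.
Parents of Y_2: Y_1; children: Y_3, Y_5, Y_6; co-parents: Y_3, Y_4.
These exactly cover the given set, so the node is Y_2.

Y_2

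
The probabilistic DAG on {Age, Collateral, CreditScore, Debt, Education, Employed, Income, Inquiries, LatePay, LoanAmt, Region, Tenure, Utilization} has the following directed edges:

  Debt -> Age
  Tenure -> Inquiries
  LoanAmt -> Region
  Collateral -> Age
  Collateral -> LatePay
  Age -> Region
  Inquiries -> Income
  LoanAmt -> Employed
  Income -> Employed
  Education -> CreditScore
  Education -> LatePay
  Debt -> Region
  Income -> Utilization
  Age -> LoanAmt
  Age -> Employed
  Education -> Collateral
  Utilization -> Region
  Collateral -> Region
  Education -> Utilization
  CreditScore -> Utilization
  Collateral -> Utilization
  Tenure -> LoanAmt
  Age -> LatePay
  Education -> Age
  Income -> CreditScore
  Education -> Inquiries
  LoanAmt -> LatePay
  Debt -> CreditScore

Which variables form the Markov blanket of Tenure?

{Age, Education, Inquiries, LoanAmt}

Recall MB(v) = parents ∪ children ∪ spouses, where spouses are the other parents of v's children.
Tenure's parents: none.
Tenure's children: Inquiries, LoanAmt.
Other parents of Tenure's children:
  LoanAmt also has parent Age.
  Inquiries's other parent is Education.
Union: {} ∪ {Inquiries, LoanAmt} ∪ {Age, Education} = {Age, Education, Inquiries, LoanAmt}.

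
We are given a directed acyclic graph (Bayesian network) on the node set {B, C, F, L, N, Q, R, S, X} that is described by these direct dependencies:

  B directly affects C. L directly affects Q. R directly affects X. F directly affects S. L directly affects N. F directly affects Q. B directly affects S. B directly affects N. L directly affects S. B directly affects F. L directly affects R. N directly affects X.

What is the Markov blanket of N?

{B, L, R, X}

By definition, MB(N) is built from N's parents, N's children, and the co-parents of N.
Pa(N) = {B, L}.
Ch(N) = {X}.
Other parents of N's children:
  X's other parent is R.
So the Markov blanket of N is {B, L, R, X}.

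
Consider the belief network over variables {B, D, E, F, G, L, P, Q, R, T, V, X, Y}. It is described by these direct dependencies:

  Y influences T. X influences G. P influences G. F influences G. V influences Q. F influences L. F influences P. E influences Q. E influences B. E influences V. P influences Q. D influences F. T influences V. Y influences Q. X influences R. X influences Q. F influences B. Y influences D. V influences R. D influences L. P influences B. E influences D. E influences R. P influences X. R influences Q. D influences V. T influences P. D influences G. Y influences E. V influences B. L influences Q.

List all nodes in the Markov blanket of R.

R's parents: E, V, X.
Ch(R) = {Q}.
Co-parents of R (other parents of its children):
  Q's other parents are E, L, P, V, X, Y.
Taking the union gives {E, L, P, Q, V, X, Y}.

{E, L, P, Q, V, X, Y}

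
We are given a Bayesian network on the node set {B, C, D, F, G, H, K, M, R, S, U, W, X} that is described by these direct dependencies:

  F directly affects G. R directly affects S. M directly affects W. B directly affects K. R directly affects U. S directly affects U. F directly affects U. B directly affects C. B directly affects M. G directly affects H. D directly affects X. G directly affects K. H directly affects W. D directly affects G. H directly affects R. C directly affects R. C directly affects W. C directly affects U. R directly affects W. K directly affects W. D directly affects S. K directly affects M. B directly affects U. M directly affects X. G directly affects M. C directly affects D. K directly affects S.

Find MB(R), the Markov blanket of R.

The Markov blanket of a node is its parents, its children, and the other parents of its children.
Ch(R) = {S, U, W}.
R has parents C, H.
Other parents of R's children:
  S: D, K
  U: B, C, F, S
  W: C, H, K, M
Union: {C, H} ∪ {S, U, W} ∪ {B, C, D, F, H, K, M, S} = {B, C, D, F, H, K, M, S, U, W}.

{B, C, D, F, H, K, M, S, U, W}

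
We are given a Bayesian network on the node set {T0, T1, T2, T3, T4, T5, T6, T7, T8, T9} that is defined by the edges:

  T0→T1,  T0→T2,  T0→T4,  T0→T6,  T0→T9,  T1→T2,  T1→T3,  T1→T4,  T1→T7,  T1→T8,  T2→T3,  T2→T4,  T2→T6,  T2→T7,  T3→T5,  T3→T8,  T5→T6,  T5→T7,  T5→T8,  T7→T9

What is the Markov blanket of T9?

Recall MB(v) = parents ∪ children ∪ spouses, where spouses are the other parents of v's children.
T9's parents: T0, T7.
T9 has no children.
T9 has no children, so there are no co-parents.
So the Markov blanket of T9 is {T0, T7}.

{T0, T7}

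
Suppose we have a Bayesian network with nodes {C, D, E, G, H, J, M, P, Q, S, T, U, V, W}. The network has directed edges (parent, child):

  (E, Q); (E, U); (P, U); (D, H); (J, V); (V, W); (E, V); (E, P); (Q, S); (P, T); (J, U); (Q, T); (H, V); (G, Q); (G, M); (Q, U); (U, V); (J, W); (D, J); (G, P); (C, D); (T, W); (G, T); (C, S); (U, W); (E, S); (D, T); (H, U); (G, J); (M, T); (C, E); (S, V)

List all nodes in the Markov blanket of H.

{D, E, J, P, Q, S, U, V}

Pa(H) = {D}.
H has children U, V.
Parents of each child, excluding H:
  parents(U) \ {H} = {E, J, P, Q}.
  V also has parents E, J, S, U.
MB(H) = {D, E, J, P, Q, S, U, V}.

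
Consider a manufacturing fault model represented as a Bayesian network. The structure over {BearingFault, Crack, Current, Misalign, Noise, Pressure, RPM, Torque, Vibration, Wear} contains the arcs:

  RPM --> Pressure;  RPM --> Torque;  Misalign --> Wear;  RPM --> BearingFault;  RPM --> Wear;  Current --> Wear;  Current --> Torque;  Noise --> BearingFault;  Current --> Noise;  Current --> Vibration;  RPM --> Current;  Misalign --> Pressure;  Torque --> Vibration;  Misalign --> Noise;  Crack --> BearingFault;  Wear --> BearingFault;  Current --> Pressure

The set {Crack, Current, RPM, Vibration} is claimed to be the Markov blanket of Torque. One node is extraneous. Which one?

Crack

Parents of Torque: Current, RPM.
Torque has child Vibration.
Parents of each child, excluding Torque:
  parents(Vibration) \ {Torque} = {Current}.
MB(Torque) = {Current, RPM, Vibration}.
Crack is neither a parent, child, nor co-parent of Torque, so it does not belong.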